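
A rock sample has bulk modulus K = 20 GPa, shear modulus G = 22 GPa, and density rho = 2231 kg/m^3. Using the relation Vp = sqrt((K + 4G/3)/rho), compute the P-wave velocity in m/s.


First compute the effective modulus:
K + 4G/3 = 20e9 + 4*22e9/3 = 49333333333.33 Pa
Then divide by density:
49333333333.33 / 2231 = 22112655.0127 Pa/(kg/m^3)
Take the square root:
Vp = sqrt(22112655.0127) = 4702.41 m/s

4702.41


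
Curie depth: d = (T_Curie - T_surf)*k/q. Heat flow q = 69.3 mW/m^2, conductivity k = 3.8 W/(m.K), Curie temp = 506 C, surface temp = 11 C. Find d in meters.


T_Curie - T_surf = 506 - 11 = 495 C
Convert q to W/m^2: 69.3 mW/m^2 = 0.0693 W/m^2
d = 495 * 3.8 / 0.0693 = 27142.86 m

27142.86


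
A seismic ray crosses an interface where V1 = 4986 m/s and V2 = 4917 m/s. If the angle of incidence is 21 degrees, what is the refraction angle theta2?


sin(theta1) = sin(21 deg) = 0.358368
sin(theta2) = V2/V1 * sin(theta1) = 4917/4986 * 0.358368 = 0.353409
theta2 = arcsin(0.353409) = 20.6959 degrees

20.6959


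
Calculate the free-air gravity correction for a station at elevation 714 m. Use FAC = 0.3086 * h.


FAC = 0.3086 * h
= 0.3086 * 714
= 220.3404 mGal

220.3404


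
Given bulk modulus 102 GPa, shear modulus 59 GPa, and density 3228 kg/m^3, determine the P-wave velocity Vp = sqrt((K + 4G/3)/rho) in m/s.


First compute the effective modulus:
K + 4G/3 = 102e9 + 4*59e9/3 = 180666666666.67 Pa
Then divide by density:
180666666666.67 / 3228 = 55968608.0132 Pa/(kg/m^3)
Take the square root:
Vp = sqrt(55968608.0132) = 7481.22 m/s

7481.22


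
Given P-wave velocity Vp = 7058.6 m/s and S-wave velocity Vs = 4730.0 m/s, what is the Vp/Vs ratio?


Vp/Vs = 7058.6 / 4730.0
= 1.4923

1.4923


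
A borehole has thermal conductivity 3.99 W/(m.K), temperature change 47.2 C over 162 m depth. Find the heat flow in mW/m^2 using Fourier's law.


q = k * dT / dz * 1000
= 3.99 * 47.2 / 162 * 1000
= 1.162519 * 1000
= 1162.5185 mW/m^2

1162.5185


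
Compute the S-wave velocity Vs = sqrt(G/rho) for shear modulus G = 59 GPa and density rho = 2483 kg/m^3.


Convert G to Pa: G = 59e9 Pa
Compute G/rho = 59e9 / 2483 = 23761578.7354
Vs = sqrt(23761578.7354) = 4874.58 m/s

4874.58


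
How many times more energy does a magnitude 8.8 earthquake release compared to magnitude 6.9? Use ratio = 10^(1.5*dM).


M2 - M1 = 8.8 - 6.9 = 1.9
1.5 * 1.9 = 2.85
ratio = 10^2.85 = 707.95

707.95


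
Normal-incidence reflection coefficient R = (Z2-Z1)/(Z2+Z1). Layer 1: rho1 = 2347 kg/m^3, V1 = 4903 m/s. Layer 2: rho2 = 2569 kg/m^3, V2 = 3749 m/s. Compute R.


Z1 = 2347 * 4903 = 11507341
Z2 = 2569 * 3749 = 9631181
R = (9631181 - 11507341) / (9631181 + 11507341) = -1876160 / 21138522 = -0.0888

-0.0888


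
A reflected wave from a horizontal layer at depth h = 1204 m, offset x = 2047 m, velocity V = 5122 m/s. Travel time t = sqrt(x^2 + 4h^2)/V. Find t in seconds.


x^2 + 4h^2 = 2047^2 + 4*1204^2 = 4190209 + 5798464 = 9988673
sqrt(9988673) = 3160.4862
t = 3160.4862 / 5122 = 0.617 s

0.617


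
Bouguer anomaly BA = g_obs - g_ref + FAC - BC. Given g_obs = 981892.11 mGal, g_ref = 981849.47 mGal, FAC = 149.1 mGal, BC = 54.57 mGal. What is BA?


BA = g_obs - g_ref + FAC - BC
= 981892.11 - 981849.47 + 149.1 - 54.57
= 137.17 mGal

137.17


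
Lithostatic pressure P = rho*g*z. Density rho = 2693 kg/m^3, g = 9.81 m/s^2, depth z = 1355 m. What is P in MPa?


P = rho * g * z / 1e6
= 2693 * 9.81 * 1355 / 1e6
= 35796837.15 / 1e6
= 35.7968 MPa

35.7968


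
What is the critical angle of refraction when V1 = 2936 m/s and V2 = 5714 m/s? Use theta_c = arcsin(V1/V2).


V1/V2 = 2936/5714 = 0.513826
theta_c = arcsin(0.513826) = 30.919 degrees

30.919


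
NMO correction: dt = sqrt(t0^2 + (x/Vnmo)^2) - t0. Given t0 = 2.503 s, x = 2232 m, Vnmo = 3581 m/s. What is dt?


x/Vnmo = 2232/3581 = 0.62329
(x/Vnmo)^2 = 0.38849
t0^2 = 6.265009
sqrt(6.265009 + 0.38849) = 2.579438
dt = 2.579438 - 2.503 = 0.076438

0.076438


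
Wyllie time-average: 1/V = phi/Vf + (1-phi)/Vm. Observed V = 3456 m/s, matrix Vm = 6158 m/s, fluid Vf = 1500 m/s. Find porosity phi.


1/V - 1/Vm = 1/3456 - 1/6158 = 0.00012696
1/Vf - 1/Vm = 1/1500 - 1/6158 = 0.00050428
phi = 0.00012696 / 0.00050428 = 0.2518

0.2518


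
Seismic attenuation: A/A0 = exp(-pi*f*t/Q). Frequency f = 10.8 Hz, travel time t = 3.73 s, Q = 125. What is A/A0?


pi*f*t/Q = pi*10.8*3.73/125 = 1.012447
A/A0 = exp(-1.012447) = 0.363329

0.363329


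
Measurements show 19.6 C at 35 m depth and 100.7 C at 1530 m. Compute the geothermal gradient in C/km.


dT = 100.7 - 19.6 = 81.1 C
dz = 1530 - 35 = 1495 m
gradient = dT/dz * 1000 = 81.1/1495 * 1000 = 54.2475 C/km

54.2475


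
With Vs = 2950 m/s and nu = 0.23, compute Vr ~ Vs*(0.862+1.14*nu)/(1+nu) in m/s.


Numerator factor = 0.862 + 1.14*0.23 = 1.1242
Denominator = 1 + 0.23 = 1.23
Vr = 2950 * 1.1242 / 1.23 = 2696.25 m/s

2696.25


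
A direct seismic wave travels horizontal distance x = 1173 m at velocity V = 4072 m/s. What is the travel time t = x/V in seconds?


t = x / V
= 1173 / 4072
= 0.2881 s

0.2881


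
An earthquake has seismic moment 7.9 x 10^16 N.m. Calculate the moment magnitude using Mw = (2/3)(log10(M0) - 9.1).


log10(M0) = log10(7.9 x 10^16) = 16.8976
Mw = 2/3 * (16.8976 - 9.1)
= 2/3 * 7.7976
= 5.2

5.2


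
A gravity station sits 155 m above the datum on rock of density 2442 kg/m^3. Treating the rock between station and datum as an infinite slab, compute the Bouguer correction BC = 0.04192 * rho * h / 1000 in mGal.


BC = 0.04192 * rho * h / 1000
= 0.04192 * 2442 * 155 / 1000
= 15.8671 mGal

15.8671


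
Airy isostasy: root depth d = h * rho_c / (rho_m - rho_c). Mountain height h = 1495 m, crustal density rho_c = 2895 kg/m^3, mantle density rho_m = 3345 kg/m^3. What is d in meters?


rho_m - rho_c = 3345 - 2895 = 450
d = 1495 * 2895 / 450
= 4328025 / 450
= 9617.83 m

9617.83


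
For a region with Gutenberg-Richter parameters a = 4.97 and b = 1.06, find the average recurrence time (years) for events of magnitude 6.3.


log10(N) = 4.97 - 1.06*6.3 = -1.708
N = 10^-1.708 = 0.019588
T = 1/N = 1/0.019588 = 51.0505 years

51.0505


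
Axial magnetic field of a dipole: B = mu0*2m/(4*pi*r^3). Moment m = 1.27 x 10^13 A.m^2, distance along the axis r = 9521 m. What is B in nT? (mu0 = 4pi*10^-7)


m = 1.27 x 10^13 = 12700000000000 A.m^2
2m = 25400000000000 A.m^2
r^3 = 9521^3 = 863073327761
B = (4pi*10^-7) * 25400000000000 / (4*pi * 863073327761) * 1e9
= 31918581.360472 / 10845699304013.01 * 1e9
= 2942.9713 nT

2942.9713


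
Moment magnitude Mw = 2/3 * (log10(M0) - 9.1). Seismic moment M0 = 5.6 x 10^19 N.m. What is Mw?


log10(M0) = log10(5.6 x 10^19) = 19.7482
Mw = 2/3 * (19.7482 - 9.1)
= 2/3 * 10.6482
= 7.1

7.1


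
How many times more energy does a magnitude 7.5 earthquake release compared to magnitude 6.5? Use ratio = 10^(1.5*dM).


M2 - M1 = 7.5 - 6.5 = 1.0
1.5 * 1.0 = 1.5
ratio = 10^1.5 = 31.62

31.62


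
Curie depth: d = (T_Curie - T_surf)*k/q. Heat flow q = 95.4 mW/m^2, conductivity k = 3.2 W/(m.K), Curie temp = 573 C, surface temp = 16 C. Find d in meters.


T_Curie - T_surf = 573 - 16 = 557 C
Convert q to W/m^2: 95.4 mW/m^2 = 0.0954 W/m^2
d = 557 * 3.2 / 0.0954 = 18683.44 m

18683.44


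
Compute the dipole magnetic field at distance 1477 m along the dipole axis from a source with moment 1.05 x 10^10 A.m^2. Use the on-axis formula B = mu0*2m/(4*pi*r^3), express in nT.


m = 1.05 x 10^10 = 10500000000 A.m^2
2m = 21000000000 A.m^2
r^3 = 1477^3 = 3222118333
B = (4pi*10^-7) * 21000000000 / (4*pi * 3222118333) * 1e9
= 26389.37829 / 40490333135.8 * 1e9
= 651.7452 nT

651.7452


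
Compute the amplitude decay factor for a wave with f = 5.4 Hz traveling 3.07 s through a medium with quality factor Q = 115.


pi*f*t/Q = pi*5.4*3.07/115 = 0.452881
A/A0 = exp(-0.452881) = 0.635794

0.635794


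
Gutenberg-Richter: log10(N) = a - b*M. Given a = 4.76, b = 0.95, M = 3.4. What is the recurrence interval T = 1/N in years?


log10(N) = 4.76 - 0.95*3.4 = 1.53
N = 10^1.53 = 33.884416
T = 1/N = 1/33.884416 = 0.0295 years

0.0295


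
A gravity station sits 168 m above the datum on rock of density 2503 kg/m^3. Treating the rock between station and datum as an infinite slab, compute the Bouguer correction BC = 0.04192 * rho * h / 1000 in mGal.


BC = 0.04192 * rho * h / 1000
= 0.04192 * 2503 * 168 / 1000
= 17.6275 mGal

17.6275


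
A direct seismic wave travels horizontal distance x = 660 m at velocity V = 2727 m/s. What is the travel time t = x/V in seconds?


t = x / V
= 660 / 2727
= 0.242 s

0.242


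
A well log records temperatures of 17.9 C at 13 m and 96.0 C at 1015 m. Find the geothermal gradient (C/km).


dT = 96.0 - 17.9 = 78.1 C
dz = 1015 - 13 = 1002 m
gradient = dT/dz * 1000 = 78.1/1002 * 1000 = 77.9441 C/km

77.9441


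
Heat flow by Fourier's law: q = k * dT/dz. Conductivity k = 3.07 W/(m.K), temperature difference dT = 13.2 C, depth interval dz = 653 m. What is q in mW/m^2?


q = k * dT / dz * 1000
= 3.07 * 13.2 / 653 * 1000
= 0.062058 * 1000
= 62.0582 mW/m^2

62.0582


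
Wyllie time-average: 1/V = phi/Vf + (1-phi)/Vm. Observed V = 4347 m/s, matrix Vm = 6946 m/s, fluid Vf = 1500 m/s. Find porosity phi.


1/V - 1/Vm = 1/4347 - 1/6946 = 8.608e-05
1/Vf - 1/Vm = 1/1500 - 1/6946 = 0.0005227
phi = 8.608e-05 / 0.0005227 = 0.1647

0.1647


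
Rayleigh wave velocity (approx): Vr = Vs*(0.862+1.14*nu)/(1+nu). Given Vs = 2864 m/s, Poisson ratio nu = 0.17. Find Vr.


Numerator factor = 0.862 + 1.14*0.17 = 1.0558
Denominator = 1 + 0.17 = 1.17
Vr = 2864 * 1.0558 / 1.17 = 2584.45 m/s

2584.45


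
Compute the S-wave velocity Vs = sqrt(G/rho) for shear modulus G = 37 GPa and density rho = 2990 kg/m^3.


Convert G to Pa: G = 37e9 Pa
Compute G/rho = 37e9 / 2990 = 12374581.9398
Vs = sqrt(12374581.9398) = 3517.75 m/s

3517.75


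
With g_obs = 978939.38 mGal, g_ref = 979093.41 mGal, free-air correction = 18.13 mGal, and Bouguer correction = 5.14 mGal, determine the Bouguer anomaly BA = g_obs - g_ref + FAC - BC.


BA = g_obs - g_ref + FAC - BC
= 978939.38 - 979093.41 + 18.13 - 5.14
= -141.04 mGal

-141.04


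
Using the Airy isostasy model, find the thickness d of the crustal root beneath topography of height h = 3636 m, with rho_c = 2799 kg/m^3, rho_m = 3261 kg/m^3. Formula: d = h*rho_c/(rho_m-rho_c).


rho_m - rho_c = 3261 - 2799 = 462
d = 3636 * 2799 / 462
= 10177164 / 462
= 22028.49 m

22028.49


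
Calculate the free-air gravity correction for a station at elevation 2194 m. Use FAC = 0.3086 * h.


FAC = 0.3086 * h
= 0.3086 * 2194
= 677.0684 mGal

677.0684


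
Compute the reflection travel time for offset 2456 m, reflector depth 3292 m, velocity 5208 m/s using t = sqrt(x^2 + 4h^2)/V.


x^2 + 4h^2 = 2456^2 + 4*3292^2 = 6031936 + 43349056 = 49380992
sqrt(49380992) = 7027.161
t = 7027.161 / 5208 = 1.3493 s

1.3493


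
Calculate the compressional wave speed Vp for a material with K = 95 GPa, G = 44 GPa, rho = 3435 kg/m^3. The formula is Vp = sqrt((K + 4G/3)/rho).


First compute the effective modulus:
K + 4G/3 = 95e9 + 4*44e9/3 = 153666666666.67 Pa
Then divide by density:
153666666666.67 / 3435 = 44735565.2596 Pa/(kg/m^3)
Take the square root:
Vp = sqrt(44735565.2596) = 6688.47 m/s

6688.47


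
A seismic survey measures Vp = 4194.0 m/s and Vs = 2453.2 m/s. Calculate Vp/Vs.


Vp/Vs = 4194.0 / 2453.2
= 1.7096

1.7096


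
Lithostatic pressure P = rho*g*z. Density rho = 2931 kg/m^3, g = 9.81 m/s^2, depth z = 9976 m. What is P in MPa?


P = rho * g * z / 1e6
= 2931 * 9.81 * 9976 / 1e6
= 286841025.36 / 1e6
= 286.841 MPa

286.841


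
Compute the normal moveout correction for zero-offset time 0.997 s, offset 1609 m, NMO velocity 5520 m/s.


x/Vnmo = 1609/5520 = 0.291486
(x/Vnmo)^2 = 0.084964
t0^2 = 0.994009
sqrt(0.994009 + 0.084964) = 1.038736
dt = 1.038736 - 0.997 = 0.041736

0.041736


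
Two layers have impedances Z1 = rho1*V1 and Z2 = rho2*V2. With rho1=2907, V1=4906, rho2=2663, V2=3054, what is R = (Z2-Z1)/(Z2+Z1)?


Z1 = 2907 * 4906 = 14261742
Z2 = 2663 * 3054 = 8132802
R = (8132802 - 14261742) / (8132802 + 14261742) = -6128940 / 22394544 = -0.2737

-0.2737


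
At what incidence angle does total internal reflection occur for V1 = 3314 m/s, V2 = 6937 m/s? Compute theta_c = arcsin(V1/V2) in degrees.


V1/V2 = 3314/6937 = 0.477728
theta_c = arcsin(0.477728) = 28.5371 degrees

28.5371


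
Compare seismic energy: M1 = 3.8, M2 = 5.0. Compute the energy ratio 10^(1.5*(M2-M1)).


M2 - M1 = 5.0 - 3.8 = 1.2
1.5 * 1.2 = 1.8
ratio = 10^1.8 = 63.1

63.1


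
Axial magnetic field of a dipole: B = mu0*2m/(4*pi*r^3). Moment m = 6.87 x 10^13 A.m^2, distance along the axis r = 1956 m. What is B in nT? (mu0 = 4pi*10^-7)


m = 6.87 x 10^13 = 68700000000000 A.m^2
2m = 137400000000000 A.m^2
r^3 = 1956^3 = 7483530816
B = (4pi*10^-7) * 137400000000000 / (4*pi * 7483530816) * 1e9
= 172661932.241295 / 94040821737.83 * 1e9
= 1836031.7259 nT

1836031.7259


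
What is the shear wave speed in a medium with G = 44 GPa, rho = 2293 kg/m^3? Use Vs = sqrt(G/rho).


Convert G to Pa: G = 44e9 Pa
Compute G/rho = 44e9 / 2293 = 19188835.5866
Vs = sqrt(19188835.5866) = 4380.51 m/s

4380.51


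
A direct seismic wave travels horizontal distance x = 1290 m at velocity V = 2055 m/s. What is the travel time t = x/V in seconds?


t = x / V
= 1290 / 2055
= 0.6277 s

0.6277


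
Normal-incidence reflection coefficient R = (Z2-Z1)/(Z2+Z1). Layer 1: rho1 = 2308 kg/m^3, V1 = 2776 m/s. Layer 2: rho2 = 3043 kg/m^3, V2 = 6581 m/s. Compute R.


Z1 = 2308 * 2776 = 6407008
Z2 = 3043 * 6581 = 20025983
R = (20025983 - 6407008) / (20025983 + 6407008) = 13618975 / 26432991 = 0.5152

0.5152


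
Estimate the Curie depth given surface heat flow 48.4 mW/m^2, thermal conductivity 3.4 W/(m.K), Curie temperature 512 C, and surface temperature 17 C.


T_Curie - T_surf = 512 - 17 = 495 C
Convert q to W/m^2: 48.4 mW/m^2 = 0.0484 W/m^2
d = 495 * 3.4 / 0.0484 = 34772.73 m

34772.73


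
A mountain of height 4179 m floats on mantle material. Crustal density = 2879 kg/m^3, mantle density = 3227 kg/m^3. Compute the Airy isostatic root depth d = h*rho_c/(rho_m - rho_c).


rho_m - rho_c = 3227 - 2879 = 348
d = 4179 * 2879 / 348
= 12031341 / 348
= 34572.82 m

34572.82


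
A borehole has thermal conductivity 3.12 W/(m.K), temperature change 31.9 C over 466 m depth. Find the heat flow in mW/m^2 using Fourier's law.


q = k * dT / dz * 1000
= 3.12 * 31.9 / 466 * 1000
= 0.213579 * 1000
= 213.5794 mW/m^2

213.5794


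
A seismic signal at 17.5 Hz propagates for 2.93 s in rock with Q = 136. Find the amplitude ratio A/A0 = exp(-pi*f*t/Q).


pi*f*t/Q = pi*17.5*2.93/136 = 1.18445
A/A0 = exp(-1.18445) = 0.305914

0.305914


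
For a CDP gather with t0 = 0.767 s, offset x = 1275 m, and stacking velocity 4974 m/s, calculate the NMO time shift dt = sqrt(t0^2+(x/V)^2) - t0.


x/Vnmo = 1275/4974 = 0.256333
(x/Vnmo)^2 = 0.065707
t0^2 = 0.588289
sqrt(0.588289 + 0.065707) = 0.8087
dt = 0.8087 - 0.767 = 0.0417

0.0417


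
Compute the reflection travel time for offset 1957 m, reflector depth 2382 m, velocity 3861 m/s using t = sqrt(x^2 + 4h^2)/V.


x^2 + 4h^2 = 1957^2 + 4*2382^2 = 3829849 + 22695696 = 26525545
sqrt(26525545) = 5150.2956
t = 5150.2956 / 3861 = 1.3339 s

1.3339


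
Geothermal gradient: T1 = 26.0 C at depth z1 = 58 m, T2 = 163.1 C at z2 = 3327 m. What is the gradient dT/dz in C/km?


dT = 163.1 - 26.0 = 137.1 C
dz = 3327 - 58 = 3269 m
gradient = dT/dz * 1000 = 137.1/3269 * 1000 = 41.9394 C/km

41.9394


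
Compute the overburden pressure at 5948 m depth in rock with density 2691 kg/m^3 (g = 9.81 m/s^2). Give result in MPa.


P = rho * g * z / 1e6
= 2691 * 9.81 * 5948 / 1e6
= 157019527.08 / 1e6
= 157.0195 MPa

157.0195


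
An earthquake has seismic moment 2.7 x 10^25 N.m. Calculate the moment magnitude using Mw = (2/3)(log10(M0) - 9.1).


log10(M0) = log10(2.7 x 10^25) = 25.4314
Mw = 2/3 * (25.4314 - 9.1)
= 2/3 * 16.3314
= 10.89

10.89


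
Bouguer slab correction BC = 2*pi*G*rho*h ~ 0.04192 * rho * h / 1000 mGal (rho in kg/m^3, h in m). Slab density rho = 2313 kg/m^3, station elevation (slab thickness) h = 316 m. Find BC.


BC = 0.04192 * rho * h / 1000
= 0.04192 * 2313 * 316 / 1000
= 30.6397 mGal

30.6397


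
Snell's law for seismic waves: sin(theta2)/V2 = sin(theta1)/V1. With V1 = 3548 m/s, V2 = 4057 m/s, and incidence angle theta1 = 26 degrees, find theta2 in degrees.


sin(theta1) = sin(26 deg) = 0.438371
sin(theta2) = V2/V1 * sin(theta1) = 4057/3548 * 0.438371 = 0.50126
theta2 = arcsin(0.50126) = 30.0834 degrees

30.0834


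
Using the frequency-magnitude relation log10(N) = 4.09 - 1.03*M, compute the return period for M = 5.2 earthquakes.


log10(N) = 4.09 - 1.03*5.2 = -1.266
N = 10^-1.266 = 0.0542
T = 1/N = 1/0.0542 = 18.4502 years

18.4502


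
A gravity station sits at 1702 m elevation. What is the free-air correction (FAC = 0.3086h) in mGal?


FAC = 0.3086 * h
= 0.3086 * 1702
= 525.2372 mGal

525.2372


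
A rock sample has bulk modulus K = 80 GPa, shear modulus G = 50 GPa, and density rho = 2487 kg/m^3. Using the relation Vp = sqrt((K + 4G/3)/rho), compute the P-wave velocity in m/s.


First compute the effective modulus:
K + 4G/3 = 80e9 + 4*50e9/3 = 146666666666.67 Pa
Then divide by density:
146666666666.67 / 2487 = 58973327.9721 Pa/(kg/m^3)
Take the square root:
Vp = sqrt(58973327.9721) = 7679.41 m/s

7679.41


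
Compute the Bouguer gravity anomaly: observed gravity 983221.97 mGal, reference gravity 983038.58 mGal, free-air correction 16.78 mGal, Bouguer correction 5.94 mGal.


BA = g_obs - g_ref + FAC - BC
= 983221.97 - 983038.58 + 16.78 - 5.94
= 194.23 mGal

194.23


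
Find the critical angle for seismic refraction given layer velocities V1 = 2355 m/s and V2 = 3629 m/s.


V1/V2 = 2355/3629 = 0.648939
theta_c = arcsin(0.648939) = 40.4617 degrees

40.4617


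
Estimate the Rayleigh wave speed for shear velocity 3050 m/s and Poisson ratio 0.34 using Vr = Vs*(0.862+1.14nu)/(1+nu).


Numerator factor = 0.862 + 1.14*0.34 = 1.2496
Denominator = 1 + 0.34 = 1.34
Vr = 3050 * 1.2496 / 1.34 = 2844.24 m/s

2844.24


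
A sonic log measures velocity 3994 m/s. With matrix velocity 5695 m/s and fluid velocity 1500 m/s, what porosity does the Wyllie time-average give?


1/V - 1/Vm = 1/3994 - 1/5695 = 7.478e-05
1/Vf - 1/Vm = 1/1500 - 1/5695 = 0.00049107
phi = 7.478e-05 / 0.00049107 = 0.1523

0.1523


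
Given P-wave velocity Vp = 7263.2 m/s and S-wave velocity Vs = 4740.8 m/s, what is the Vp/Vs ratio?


Vp/Vs = 7263.2 / 4740.8
= 1.5321

1.5321


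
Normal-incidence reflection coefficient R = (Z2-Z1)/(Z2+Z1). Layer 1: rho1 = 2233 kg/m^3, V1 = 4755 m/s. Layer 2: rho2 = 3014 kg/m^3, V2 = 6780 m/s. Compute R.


Z1 = 2233 * 4755 = 10617915
Z2 = 3014 * 6780 = 20434920
R = (20434920 - 10617915) / (20434920 + 10617915) = 9817005 / 31052835 = 0.3161

0.3161


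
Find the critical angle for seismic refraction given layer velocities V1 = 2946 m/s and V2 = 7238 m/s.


V1/V2 = 2946/7238 = 0.407019
theta_c = arcsin(0.407019) = 24.0177 degrees

24.0177


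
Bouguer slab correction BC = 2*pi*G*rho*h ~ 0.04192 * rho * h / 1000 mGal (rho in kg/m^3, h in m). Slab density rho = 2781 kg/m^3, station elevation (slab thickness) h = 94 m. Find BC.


BC = 0.04192 * rho * h / 1000
= 0.04192 * 2781 * 94 / 1000
= 10.9585 mGal

10.9585


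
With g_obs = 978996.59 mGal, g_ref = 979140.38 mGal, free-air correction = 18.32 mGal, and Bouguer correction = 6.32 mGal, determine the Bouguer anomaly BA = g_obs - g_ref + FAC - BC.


BA = g_obs - g_ref + FAC - BC
= 978996.59 - 979140.38 + 18.32 - 6.32
= -131.79 mGal

-131.79


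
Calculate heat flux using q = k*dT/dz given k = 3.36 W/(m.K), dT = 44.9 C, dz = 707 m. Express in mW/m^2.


q = k * dT / dz * 1000
= 3.36 * 44.9 / 707 * 1000
= 0.213386 * 1000
= 213.3861 mW/m^2

213.3861


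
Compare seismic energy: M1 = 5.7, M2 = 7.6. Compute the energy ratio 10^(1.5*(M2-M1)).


M2 - M1 = 7.6 - 5.7 = 1.9
1.5 * 1.9 = 2.85
ratio = 10^2.85 = 707.95

707.95


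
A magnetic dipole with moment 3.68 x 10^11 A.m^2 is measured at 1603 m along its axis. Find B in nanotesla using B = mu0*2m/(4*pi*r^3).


m = 3.68 x 10^11 = 368000000000 A.m^2
2m = 736000000000 A.m^2
r^3 = 1603^3 = 4119083227
B = (4pi*10^-7) * 736000000000 / (4*pi * 4119083227) * 1e9
= 924884.877217 / 51761926421.87 * 1e9
= 17868.0536 nT

17868.0536


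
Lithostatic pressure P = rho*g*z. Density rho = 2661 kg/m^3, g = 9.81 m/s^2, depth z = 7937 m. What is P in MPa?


P = rho * g * z / 1e6
= 2661 * 9.81 * 7937 / 1e6
= 207190702.17 / 1e6
= 207.1907 MPa

207.1907


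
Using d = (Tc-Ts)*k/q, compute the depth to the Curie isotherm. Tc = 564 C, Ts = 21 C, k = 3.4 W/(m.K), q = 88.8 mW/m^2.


T_Curie - T_surf = 564 - 21 = 543 C
Convert q to W/m^2: 88.8 mW/m^2 = 0.0888 W/m^2
d = 543 * 3.4 / 0.0888 = 20790.54 m

20790.54


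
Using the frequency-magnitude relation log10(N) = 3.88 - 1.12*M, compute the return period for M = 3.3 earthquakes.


log10(N) = 3.88 - 1.12*3.3 = 0.184
N = 10^0.184 = 1.527566
T = 1/N = 1/1.527566 = 0.6546 years

0.6546


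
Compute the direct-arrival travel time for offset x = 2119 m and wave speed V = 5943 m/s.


t = x / V
= 2119 / 5943
= 0.3566 s

0.3566


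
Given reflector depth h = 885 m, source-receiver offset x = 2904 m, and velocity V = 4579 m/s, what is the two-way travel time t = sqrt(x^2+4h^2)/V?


x^2 + 4h^2 = 2904^2 + 4*885^2 = 8433216 + 3132900 = 11566116
sqrt(11566116) = 3400.8993
t = 3400.8993 / 4579 = 0.7427 s

0.7427


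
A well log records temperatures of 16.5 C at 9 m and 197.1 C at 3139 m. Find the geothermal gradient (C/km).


dT = 197.1 - 16.5 = 180.6 C
dz = 3139 - 9 = 3130 m
gradient = dT/dz * 1000 = 180.6/3130 * 1000 = 57.6997 C/km

57.6997


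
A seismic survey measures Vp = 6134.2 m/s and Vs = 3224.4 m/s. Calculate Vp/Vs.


Vp/Vs = 6134.2 / 3224.4
= 1.9024

1.9024


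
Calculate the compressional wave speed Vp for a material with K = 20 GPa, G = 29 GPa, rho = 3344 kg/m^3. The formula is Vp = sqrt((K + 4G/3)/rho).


First compute the effective modulus:
K + 4G/3 = 20e9 + 4*29e9/3 = 58666666666.67 Pa
Then divide by density:
58666666666.67 / 3344 = 17543859.6491 Pa/(kg/m^3)
Take the square root:
Vp = sqrt(17543859.6491) = 4188.54 m/s

4188.54


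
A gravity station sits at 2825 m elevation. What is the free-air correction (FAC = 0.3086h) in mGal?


FAC = 0.3086 * h
= 0.3086 * 2825
= 871.795 mGal

871.795


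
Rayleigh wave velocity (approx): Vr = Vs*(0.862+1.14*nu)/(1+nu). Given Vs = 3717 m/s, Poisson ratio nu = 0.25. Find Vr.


Numerator factor = 0.862 + 1.14*0.25 = 1.147
Denominator = 1 + 0.25 = 1.25
Vr = 3717 * 1.147 / 1.25 = 3410.72 m/s

3410.72


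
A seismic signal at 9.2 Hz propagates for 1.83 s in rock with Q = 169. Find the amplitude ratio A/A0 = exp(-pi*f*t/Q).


pi*f*t/Q = pi*9.2*1.83/169 = 0.31297
A/A0 = exp(-0.31297) = 0.731272

0.731272


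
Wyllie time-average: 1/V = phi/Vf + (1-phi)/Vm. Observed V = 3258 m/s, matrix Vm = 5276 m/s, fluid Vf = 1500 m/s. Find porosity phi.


1/V - 1/Vm = 1/3258 - 1/5276 = 0.0001174
1/Vf - 1/Vm = 1/1500 - 1/5276 = 0.00047713
phi = 0.0001174 / 0.00047713 = 0.2461

0.2461


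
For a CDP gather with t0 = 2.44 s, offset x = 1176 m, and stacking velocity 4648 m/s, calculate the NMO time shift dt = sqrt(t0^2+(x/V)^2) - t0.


x/Vnmo = 1176/4648 = 0.253012
(x/Vnmo)^2 = 0.064015
t0^2 = 5.9536
sqrt(5.9536 + 0.064015) = 2.453083
dt = 2.453083 - 2.44 = 0.013083

0.013083


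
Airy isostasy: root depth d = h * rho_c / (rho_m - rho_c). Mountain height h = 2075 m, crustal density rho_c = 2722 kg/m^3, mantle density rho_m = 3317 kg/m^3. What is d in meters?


rho_m - rho_c = 3317 - 2722 = 595
d = 2075 * 2722 / 595
= 5648150 / 595
= 9492.69 m

9492.69


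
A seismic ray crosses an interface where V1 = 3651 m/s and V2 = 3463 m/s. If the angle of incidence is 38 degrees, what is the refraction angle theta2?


sin(theta1) = sin(38 deg) = 0.615661
sin(theta2) = V2/V1 * sin(theta1) = 3463/3651 * 0.615661 = 0.583959
theta2 = arcsin(0.583959) = 35.7295 degrees

35.7295


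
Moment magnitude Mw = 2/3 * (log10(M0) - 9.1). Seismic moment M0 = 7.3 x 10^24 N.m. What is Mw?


log10(M0) = log10(7.3 x 10^24) = 24.8633
Mw = 2/3 * (24.8633 - 9.1)
= 2/3 * 15.7633
= 10.51

10.51


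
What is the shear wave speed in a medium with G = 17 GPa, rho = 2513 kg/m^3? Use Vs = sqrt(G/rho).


Convert G to Pa: G = 17e9 Pa
Compute G/rho = 17e9 / 2513 = 6764822.9208
Vs = sqrt(6764822.9208) = 2600.93 m/s

2600.93


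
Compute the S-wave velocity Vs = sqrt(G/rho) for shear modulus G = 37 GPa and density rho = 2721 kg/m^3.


Convert G to Pa: G = 37e9 Pa
Compute G/rho = 37e9 / 2721 = 13597941.9331
Vs = sqrt(13597941.9331) = 3687.54 m/s

3687.54


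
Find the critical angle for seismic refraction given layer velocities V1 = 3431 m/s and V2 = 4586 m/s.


V1/V2 = 3431/4586 = 0.748147
theta_c = arcsin(0.748147) = 48.4301 degrees

48.4301


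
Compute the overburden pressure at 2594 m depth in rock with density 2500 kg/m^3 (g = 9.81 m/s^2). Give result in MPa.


P = rho * g * z / 1e6
= 2500 * 9.81 * 2594 / 1e6
= 63617850.0 / 1e6
= 63.6178 MPa

63.6178


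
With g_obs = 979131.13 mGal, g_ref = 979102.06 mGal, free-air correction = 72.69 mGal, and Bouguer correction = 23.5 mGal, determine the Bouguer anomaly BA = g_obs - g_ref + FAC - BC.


BA = g_obs - g_ref + FAC - BC
= 979131.13 - 979102.06 + 72.69 - 23.5
= 78.26 mGal

78.26


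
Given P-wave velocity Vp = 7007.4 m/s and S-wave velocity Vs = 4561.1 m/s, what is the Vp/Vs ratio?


Vp/Vs = 7007.4 / 4561.1
= 1.5363

1.5363


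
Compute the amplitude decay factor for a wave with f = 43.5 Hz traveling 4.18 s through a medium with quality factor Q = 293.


pi*f*t/Q = pi*43.5*4.18/293 = 1.94961
A/A0 = exp(-1.94961) = 0.14233

0.14233


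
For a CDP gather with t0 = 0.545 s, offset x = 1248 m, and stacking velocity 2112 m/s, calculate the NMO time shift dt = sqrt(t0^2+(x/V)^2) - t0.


x/Vnmo = 1248/2112 = 0.590909
(x/Vnmo)^2 = 0.349174
t0^2 = 0.297025
sqrt(0.297025 + 0.349174) = 0.803865
dt = 0.803865 - 0.545 = 0.258865

0.258865


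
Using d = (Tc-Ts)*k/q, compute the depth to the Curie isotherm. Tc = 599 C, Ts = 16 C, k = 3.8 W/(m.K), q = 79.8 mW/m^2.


T_Curie - T_surf = 599 - 16 = 583 C
Convert q to W/m^2: 79.8 mW/m^2 = 0.0798 W/m^2
d = 583 * 3.8 / 0.0798 = 27761.9 m

27761.9


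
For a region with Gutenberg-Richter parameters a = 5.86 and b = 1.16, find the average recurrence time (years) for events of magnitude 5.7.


log10(N) = 5.86 - 1.16*5.7 = -0.752
N = 10^-0.752 = 0.177011
T = 1/N = 1/0.177011 = 5.6494 years

5.6494


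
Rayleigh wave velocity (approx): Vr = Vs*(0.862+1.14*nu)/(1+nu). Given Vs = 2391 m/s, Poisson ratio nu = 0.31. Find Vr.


Numerator factor = 0.862 + 1.14*0.31 = 1.2154
Denominator = 1 + 0.31 = 1.31
Vr = 2391 * 1.2154 / 1.31 = 2218.34 m/s

2218.34


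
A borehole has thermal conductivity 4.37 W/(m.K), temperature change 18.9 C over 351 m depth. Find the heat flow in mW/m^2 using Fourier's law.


q = k * dT / dz * 1000
= 4.37 * 18.9 / 351 * 1000
= 0.235308 * 1000
= 235.3077 mW/m^2

235.3077


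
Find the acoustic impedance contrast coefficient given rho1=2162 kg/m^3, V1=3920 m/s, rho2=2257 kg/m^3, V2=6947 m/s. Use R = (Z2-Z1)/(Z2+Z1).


Z1 = 2162 * 3920 = 8475040
Z2 = 2257 * 6947 = 15679379
R = (15679379 - 8475040) / (15679379 + 8475040) = 7204339 / 24154419 = 0.2983

0.2983


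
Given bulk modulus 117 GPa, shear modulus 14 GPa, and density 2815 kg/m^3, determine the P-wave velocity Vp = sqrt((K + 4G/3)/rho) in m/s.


First compute the effective modulus:
K + 4G/3 = 117e9 + 4*14e9/3 = 135666666666.67 Pa
Then divide by density:
135666666666.67 / 2815 = 48194197.7501 Pa/(kg/m^3)
Take the square root:
Vp = sqrt(48194197.7501) = 6942.2 m/s

6942.2


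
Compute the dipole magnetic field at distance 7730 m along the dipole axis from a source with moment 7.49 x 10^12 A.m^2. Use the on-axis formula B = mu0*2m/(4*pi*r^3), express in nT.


m = 7.49 x 10^12 = 7490000000000 A.m^2
2m = 14980000000000 A.m^2
r^3 = 7730^3 = 461889917000
B = (4pi*10^-7) * 14980000000000 / (4*pi * 461889917000) * 1e9
= 18824423.18031 / 5804279880057.6 * 1e9
= 3243.197 nT

3243.197


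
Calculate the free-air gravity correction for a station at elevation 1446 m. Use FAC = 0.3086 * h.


FAC = 0.3086 * h
= 0.3086 * 1446
= 446.2356 mGal

446.2356


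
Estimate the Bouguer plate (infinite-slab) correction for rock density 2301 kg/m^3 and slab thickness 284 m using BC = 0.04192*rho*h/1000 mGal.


BC = 0.04192 * rho * h / 1000
= 0.04192 * 2301 * 284 / 1000
= 27.394 mGal

27.394


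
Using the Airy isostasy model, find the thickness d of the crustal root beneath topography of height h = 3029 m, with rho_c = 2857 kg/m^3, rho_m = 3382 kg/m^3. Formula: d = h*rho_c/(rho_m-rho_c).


rho_m - rho_c = 3382 - 2857 = 525
d = 3029 * 2857 / 525
= 8653853 / 525
= 16483.53 m

16483.53


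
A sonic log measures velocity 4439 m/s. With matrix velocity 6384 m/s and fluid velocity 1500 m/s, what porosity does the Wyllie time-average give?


1/V - 1/Vm = 1/4439 - 1/6384 = 6.863e-05
1/Vf - 1/Vm = 1/1500 - 1/6384 = 0.00051003
phi = 6.863e-05 / 0.00051003 = 0.1346

0.1346


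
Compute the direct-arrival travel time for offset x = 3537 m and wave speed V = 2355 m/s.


t = x / V
= 3537 / 2355
= 1.5019 s

1.5019


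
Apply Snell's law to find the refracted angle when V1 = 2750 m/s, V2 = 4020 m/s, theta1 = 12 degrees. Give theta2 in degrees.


sin(theta1) = sin(12 deg) = 0.207912
sin(theta2) = V2/V1 * sin(theta1) = 4020/2750 * 0.207912 = 0.303929
theta2 = arcsin(0.303929) = 17.6937 degrees

17.6937


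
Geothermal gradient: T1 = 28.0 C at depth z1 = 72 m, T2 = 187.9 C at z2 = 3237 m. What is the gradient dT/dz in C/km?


dT = 187.9 - 28.0 = 159.9 C
dz = 3237 - 72 = 3165 m
gradient = dT/dz * 1000 = 159.9/3165 * 1000 = 50.5213 C/km

50.5213


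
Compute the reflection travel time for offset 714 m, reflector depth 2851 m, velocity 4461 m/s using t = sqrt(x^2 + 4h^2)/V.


x^2 + 4h^2 = 714^2 + 4*2851^2 = 509796 + 32512804 = 33022600
sqrt(33022600) = 5746.5294
t = 5746.5294 / 4461 = 1.2882 s

1.2882


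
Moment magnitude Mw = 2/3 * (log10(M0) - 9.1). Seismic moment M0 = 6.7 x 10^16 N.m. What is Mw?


log10(M0) = log10(6.7 x 10^16) = 16.8261
Mw = 2/3 * (16.8261 - 9.1)
= 2/3 * 7.7261
= 5.15

5.15


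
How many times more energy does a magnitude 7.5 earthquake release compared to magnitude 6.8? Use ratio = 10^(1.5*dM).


M2 - M1 = 7.5 - 6.8 = 0.7
1.5 * 0.7 = 1.05
ratio = 10^1.05 = 11.22

11.22


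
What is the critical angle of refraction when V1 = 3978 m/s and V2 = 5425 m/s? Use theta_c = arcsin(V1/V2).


V1/V2 = 3978/5425 = 0.733272
theta_c = arcsin(0.733272) = 47.1614 degrees

47.1614


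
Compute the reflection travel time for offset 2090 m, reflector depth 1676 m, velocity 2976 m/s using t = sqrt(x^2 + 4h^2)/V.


x^2 + 4h^2 = 2090^2 + 4*1676^2 = 4368100 + 11235904 = 15604004
sqrt(15604004) = 3950.1904
t = 3950.1904 / 2976 = 1.3273 s

1.3273


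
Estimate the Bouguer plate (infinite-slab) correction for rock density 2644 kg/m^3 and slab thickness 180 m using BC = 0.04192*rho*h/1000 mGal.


BC = 0.04192 * rho * h / 1000
= 0.04192 * 2644 * 180 / 1000
= 19.9506 mGal

19.9506


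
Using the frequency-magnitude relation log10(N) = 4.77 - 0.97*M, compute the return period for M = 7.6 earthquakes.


log10(N) = 4.77 - 0.97*7.6 = -2.602
N = 10^-2.602 = 0.0025
T = 1/N = 1/0.0025 = 399.9447 years

399.9447


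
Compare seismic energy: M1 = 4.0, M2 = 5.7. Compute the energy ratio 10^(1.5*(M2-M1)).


M2 - M1 = 5.7 - 4.0 = 1.7
1.5 * 1.7 = 2.55
ratio = 10^2.55 = 354.81

354.81


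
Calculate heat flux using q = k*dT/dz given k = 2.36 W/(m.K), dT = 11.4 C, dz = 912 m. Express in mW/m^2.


q = k * dT / dz * 1000
= 2.36 * 11.4 / 912 * 1000
= 0.0295 * 1000
= 29.5 mW/m^2

29.5


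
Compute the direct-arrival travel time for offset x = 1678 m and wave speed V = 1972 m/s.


t = x / V
= 1678 / 1972
= 0.8509 s

0.8509


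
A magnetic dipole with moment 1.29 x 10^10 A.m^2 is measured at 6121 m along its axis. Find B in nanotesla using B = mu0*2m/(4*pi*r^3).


m = 1.29 x 10^10 = 12900000000 A.m^2
2m = 25800000000 A.m^2
r^3 = 6121^3 = 229333309561
B = (4pi*10^-7) * 25800000000 / (4*pi * 229333309561) * 1e9
= 32421.236185 / 2881887362161.09 * 1e9
= 11.25 nT

11.25


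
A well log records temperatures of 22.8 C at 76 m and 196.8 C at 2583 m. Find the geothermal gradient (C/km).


dT = 196.8 - 22.8 = 174.0 C
dz = 2583 - 76 = 2507 m
gradient = dT/dz * 1000 = 174.0/2507 * 1000 = 69.4057 C/km

69.4057


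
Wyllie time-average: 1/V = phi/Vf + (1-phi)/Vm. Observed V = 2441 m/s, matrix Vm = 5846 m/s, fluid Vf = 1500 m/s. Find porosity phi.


1/V - 1/Vm = 1/2441 - 1/5846 = 0.00023861
1/Vf - 1/Vm = 1/1500 - 1/5846 = 0.00049561
phi = 0.00023861 / 0.00049561 = 0.4814

0.4814


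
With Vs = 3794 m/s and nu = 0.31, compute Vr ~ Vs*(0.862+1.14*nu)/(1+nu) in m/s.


Numerator factor = 0.862 + 1.14*0.31 = 1.2154
Denominator = 1 + 0.31 = 1.31
Vr = 3794 * 1.2154 / 1.31 = 3520.02 m/s

3520.02


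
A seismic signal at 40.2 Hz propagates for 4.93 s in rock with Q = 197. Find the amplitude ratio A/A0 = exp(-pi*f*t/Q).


pi*f*t/Q = pi*40.2*4.93/197 = 3.160506
A/A0 = exp(-3.160506) = 0.042404

0.042404


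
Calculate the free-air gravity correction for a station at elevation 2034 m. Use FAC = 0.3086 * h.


FAC = 0.3086 * h
= 0.3086 * 2034
= 627.6924 mGal

627.6924


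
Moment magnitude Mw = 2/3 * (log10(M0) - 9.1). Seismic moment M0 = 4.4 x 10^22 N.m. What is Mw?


log10(M0) = log10(4.4 x 10^22) = 22.6435
Mw = 2/3 * (22.6435 - 9.1)
= 2/3 * 13.5435
= 9.03

9.03


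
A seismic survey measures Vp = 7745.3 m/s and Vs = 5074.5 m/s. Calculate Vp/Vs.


Vp/Vs = 7745.3 / 5074.5
= 1.5263

1.5263


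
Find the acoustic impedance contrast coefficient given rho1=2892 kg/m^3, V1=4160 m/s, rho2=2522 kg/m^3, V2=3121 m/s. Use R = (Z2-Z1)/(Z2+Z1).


Z1 = 2892 * 4160 = 12030720
Z2 = 2522 * 3121 = 7871162
R = (7871162 - 12030720) / (7871162 + 12030720) = -4159558 / 19901882 = -0.209

-0.209


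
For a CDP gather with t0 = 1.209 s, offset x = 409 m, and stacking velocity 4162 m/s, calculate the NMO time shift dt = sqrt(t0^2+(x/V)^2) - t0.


x/Vnmo = 409/4162 = 0.09827
(x/Vnmo)^2 = 0.009657
t0^2 = 1.461681
sqrt(1.461681 + 0.009657) = 1.212987
dt = 1.212987 - 1.209 = 0.003987

0.003987


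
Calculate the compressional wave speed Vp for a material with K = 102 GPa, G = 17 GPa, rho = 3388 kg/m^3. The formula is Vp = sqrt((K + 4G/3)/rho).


First compute the effective modulus:
K + 4G/3 = 102e9 + 4*17e9/3 = 124666666666.67 Pa
Then divide by density:
124666666666.67 / 3388 = 36796536.7965 Pa/(kg/m^3)
Take the square root:
Vp = sqrt(36796536.7965) = 6066.01 m/s

6066.01


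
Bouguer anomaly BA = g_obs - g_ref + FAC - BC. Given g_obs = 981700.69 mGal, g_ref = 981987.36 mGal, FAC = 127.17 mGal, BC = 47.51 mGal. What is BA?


BA = g_obs - g_ref + FAC - BC
= 981700.69 - 981987.36 + 127.17 - 47.51
= -207.01 mGal

-207.01


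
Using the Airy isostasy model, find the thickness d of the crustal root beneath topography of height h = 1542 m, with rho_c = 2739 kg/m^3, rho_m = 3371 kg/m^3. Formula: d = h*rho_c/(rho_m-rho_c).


rho_m - rho_c = 3371 - 2739 = 632
d = 1542 * 2739 / 632
= 4223538 / 632
= 6682.81 m

6682.81


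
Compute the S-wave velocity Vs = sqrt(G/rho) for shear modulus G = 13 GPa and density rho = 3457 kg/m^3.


Convert G to Pa: G = 13e9 Pa
Compute G/rho = 13e9 / 3457 = 3760485.9705
Vs = sqrt(3760485.9705) = 1939.2 m/s

1939.2


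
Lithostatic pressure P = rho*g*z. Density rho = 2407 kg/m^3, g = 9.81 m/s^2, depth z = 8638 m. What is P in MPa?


P = rho * g * z / 1e6
= 2407 * 9.81 * 8638 / 1e6
= 203966243.46 / 1e6
= 203.9662 MPa

203.9662


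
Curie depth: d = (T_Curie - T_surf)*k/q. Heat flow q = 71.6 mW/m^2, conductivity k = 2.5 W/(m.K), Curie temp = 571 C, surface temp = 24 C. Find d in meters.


T_Curie - T_surf = 571 - 24 = 547 C
Convert q to W/m^2: 71.6 mW/m^2 = 0.0716 W/m^2
d = 547 * 2.5 / 0.0716 = 19099.16 m

19099.16


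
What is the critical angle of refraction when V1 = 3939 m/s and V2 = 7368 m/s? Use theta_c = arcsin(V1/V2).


V1/V2 = 3939/7368 = 0.534609
theta_c = arcsin(0.534609) = 32.3174 degrees

32.3174


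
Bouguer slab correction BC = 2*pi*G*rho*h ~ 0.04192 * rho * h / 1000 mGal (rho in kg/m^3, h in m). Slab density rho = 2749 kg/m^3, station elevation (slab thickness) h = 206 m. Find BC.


BC = 0.04192 * rho * h / 1000
= 0.04192 * 2749 * 206 / 1000
= 23.739 mGal

23.739


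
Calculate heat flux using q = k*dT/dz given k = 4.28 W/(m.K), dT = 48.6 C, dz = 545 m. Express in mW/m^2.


q = k * dT / dz * 1000
= 4.28 * 48.6 / 545 * 1000
= 0.381666 * 1000
= 381.6661 mW/m^2

381.6661


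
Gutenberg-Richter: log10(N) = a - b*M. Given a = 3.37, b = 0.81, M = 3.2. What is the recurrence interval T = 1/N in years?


log10(N) = 3.37 - 0.81*3.2 = 0.778
N = 10^0.778 = 5.997911
T = 1/N = 1/5.997911 = 0.1667 years

0.1667


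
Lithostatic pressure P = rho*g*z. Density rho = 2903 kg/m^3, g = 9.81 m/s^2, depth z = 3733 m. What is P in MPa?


P = rho * g * z / 1e6
= 2903 * 9.81 * 3733 / 1e6
= 106309979.19 / 1e6
= 106.31 MPa

106.31


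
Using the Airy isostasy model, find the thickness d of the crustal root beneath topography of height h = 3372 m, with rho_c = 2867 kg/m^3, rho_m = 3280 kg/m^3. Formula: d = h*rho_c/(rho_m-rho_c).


rho_m - rho_c = 3280 - 2867 = 413
d = 3372 * 2867 / 413
= 9667524 / 413
= 23408.05 m

23408.05


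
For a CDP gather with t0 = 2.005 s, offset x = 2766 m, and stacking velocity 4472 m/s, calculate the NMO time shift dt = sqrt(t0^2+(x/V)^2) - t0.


x/Vnmo = 2766/4472 = 0.618515
(x/Vnmo)^2 = 0.382561
t0^2 = 4.020025
sqrt(4.020025 + 0.382561) = 2.098234
dt = 2.098234 - 2.005 = 0.093234

0.093234


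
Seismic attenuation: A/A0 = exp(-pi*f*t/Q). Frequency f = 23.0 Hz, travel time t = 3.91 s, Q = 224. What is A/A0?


pi*f*t/Q = pi*23.0*3.91/224 = 1.261265
A/A0 = exp(-1.261265) = 0.283295

0.283295


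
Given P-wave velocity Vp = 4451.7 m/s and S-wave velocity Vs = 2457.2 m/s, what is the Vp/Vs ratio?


Vp/Vs = 4451.7 / 2457.2
= 1.8117

1.8117


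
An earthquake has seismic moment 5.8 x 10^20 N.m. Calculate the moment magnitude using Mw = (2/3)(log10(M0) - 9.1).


log10(M0) = log10(5.8 x 10^20) = 20.7634
Mw = 2/3 * (20.7634 - 9.1)
= 2/3 * 11.6634
= 7.78

7.78


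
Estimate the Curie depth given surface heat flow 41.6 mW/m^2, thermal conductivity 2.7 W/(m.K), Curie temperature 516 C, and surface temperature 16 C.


T_Curie - T_surf = 516 - 16 = 500 C
Convert q to W/m^2: 41.6 mW/m^2 = 0.0416 W/m^2
d = 500 * 2.7 / 0.0416 = 32451.92 m

32451.92


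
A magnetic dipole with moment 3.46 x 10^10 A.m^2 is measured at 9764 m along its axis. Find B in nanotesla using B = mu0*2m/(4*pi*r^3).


m = 3.46 x 10^10 = 34600000000 A.m^2
2m = 69200000000 A.m^2
r^3 = 9764^3 = 930857735744
B = (4pi*10^-7) * 69200000000 / (4*pi * 930857735744) * 1e9
= 86959.284651 / 11697503296602.32 * 1e9
= 7.434 nT

7.434


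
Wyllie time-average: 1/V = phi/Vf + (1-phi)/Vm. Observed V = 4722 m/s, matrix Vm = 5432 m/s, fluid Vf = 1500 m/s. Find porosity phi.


1/V - 1/Vm = 1/4722 - 1/5432 = 2.768e-05
1/Vf - 1/Vm = 1/1500 - 1/5432 = 0.00048257
phi = 2.768e-05 / 0.00048257 = 0.0574

0.0574


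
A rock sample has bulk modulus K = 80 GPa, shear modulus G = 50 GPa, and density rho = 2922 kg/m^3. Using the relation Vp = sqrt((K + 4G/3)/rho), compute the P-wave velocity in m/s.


First compute the effective modulus:
K + 4G/3 = 80e9 + 4*50e9/3 = 146666666666.67 Pa
Then divide by density:
146666666666.67 / 2922 = 50193931.0974 Pa/(kg/m^3)
Take the square root:
Vp = sqrt(50193931.0974) = 7084.77 m/s

7084.77
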